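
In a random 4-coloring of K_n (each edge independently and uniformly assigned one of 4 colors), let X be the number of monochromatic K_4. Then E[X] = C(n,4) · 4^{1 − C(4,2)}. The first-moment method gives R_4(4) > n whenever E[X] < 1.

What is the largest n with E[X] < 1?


We need C(n, 4) · 4^{1 − 6} < 1, i.e. C(n, 4) < 4^{6 − 1} = 1024.
Check values of n near the boundary:
  n = 13: C(13, 4) = 715; 715 < 1024? YES
  n = 14: C(14, 4) = 1001; 1001 < 1024? YES
  n = 15: C(15, 4) = 1365; 1365 < 1024? NO
  n = 16: C(16, 4) = 1820; 1820 < 1024? NO
  n = 17: C(17, 4) = 2380; 2380 < 1024? NO
The largest n with C(n, 4) < 1024 is n = 14 (where E[X] = 1001/1024 ≈ 0.9775391). Hence R_4(4) > 14, i.e. R_4(4) ≥ 15.

Largest n = 14; hence R_4(4) > 14.


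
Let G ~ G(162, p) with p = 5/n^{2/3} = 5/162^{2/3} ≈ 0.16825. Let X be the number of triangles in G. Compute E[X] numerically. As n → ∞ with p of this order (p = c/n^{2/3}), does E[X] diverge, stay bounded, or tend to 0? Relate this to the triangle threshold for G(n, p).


Number of potential triangles: C(162, 3) = 695520.
Each occurs with probability p³ ≈ (0.16825)³ ≈ 4.7629934e-03.
By linearity: E[X] = C(162, 3)·p³ ≈ 695520 · 4.7629934e-03 ≈ 3312.75720.
Since α = 2/3 < 1, p = c/n^{2/3} ≫ 1/n is above the triangle threshold p ~ 1/n. Asymptotically E[X] ~ (c³/6)·n^{3(1−α)} = (5³/6)·n^{1} → ∞; triangles are abundant w.h.p.

E[X] ≈ 3312.75720; in regime p = Θ(1/n^{2/3}) E[X] diverges (above the triangle threshold p ~ 1/n).


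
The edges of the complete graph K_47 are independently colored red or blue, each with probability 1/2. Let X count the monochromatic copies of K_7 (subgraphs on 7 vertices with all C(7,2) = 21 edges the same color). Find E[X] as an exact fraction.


Let X = Σ_S X_S over the C(47, 7) = 62891499 subsets S of size 7, where X_S = 1 if the K_7 on S is monochromatic.
For a fixed S, the K_7 on S has C(7, 2) = 21 edges. P[all 21 edges red] = (1/2)^21, and likewise for blue, so P[monochromatic] = 2·(1/2)^21 = 2^{1 − 21} = 1/1048576.
By linearity: E[X] = C(47, 7) · 2^{1 − 21} = 62891499 · 1/1048576 = 62891499/1048576.
Numerically: E[X] ≈ 59.97801.

E[X] = C(47,7)·2^(1−C(7,2)) = 62891499/1048576 ≈ 59.97801.


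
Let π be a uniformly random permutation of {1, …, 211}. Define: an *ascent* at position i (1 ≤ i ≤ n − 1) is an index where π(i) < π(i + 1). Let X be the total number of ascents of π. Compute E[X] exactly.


Write X = Σ X_I over i = 1, …, 210, with X_I the indicator of one ascent.
There are 210 indicators.
For each fixed i, the pair (π(i), π(i+1)) is a uniformly random ordered pair of distinct values from {1, …, 211}; by symmetry P[π(i) < π(i+1)] = 1/2.
By linearity: E[X] = 210 · (1/2) = (211 − 1) · (1/2) = 105 ≈ 105.0000.

E[X] = 105 = 105.0000.


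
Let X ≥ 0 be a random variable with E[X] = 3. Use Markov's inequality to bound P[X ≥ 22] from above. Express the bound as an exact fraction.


μ = E[X] = 3, a = 22.
Markov: P[X ≥ 22] ≤ μ/a = (3)/22 = 3/22.
Numerically: ≈ 0.136.
(Since a = 22 > μ = 3.000, the bound 3/22 is < 1 and informative.)

P[X ≥ 22] ≤ 3/22 ≈ 0.136.


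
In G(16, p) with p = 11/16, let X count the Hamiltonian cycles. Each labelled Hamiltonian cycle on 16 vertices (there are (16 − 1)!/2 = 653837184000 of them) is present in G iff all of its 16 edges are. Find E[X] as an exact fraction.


K_16 has (16 − 1)!/2 = 653837184000 labelled Hamiltonian cycles.
For each such Hamiltonian cycle H, let X_H = 1 if all 16 edges of H are present in G. Then P[X_H = 1] = p^{16} = (11/16)^{16} = 45949729863572161/18446744073709551616.
By linearity of expectation: E[X] = Σ_H E[X_H] = 653837184000 · p^{16} = 653837184000 · 45949729863572161/18446744073709551616 = 29339494120662818290072875/18014398509481984.
Numerically: E[X] ≈ 1.62867e+09.

E[X] = 653837184000 · (11/16)^{16} = 29339494120662818290072875/18014398509481984 ≈ 1.62867e+09.


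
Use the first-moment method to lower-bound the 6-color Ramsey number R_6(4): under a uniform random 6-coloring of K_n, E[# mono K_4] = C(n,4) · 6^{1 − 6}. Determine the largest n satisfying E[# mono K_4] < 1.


We need C(n, 4) · 6^{1 − 6} < 1, i.e. C(n, 4) < 6^{6 − 1} = 7776.
Check values of n near the boundary:
  n = 21: C(21, 4) = 5985; 5985 < 7776? YES
  n = 22: C(22, 4) = 7315; 7315 < 7776? YES
  n = 23: C(23, 4) = 8855; 8855 < 7776? NO
The largest n with C(n, 4) < 7776 is n = 22 (where E[X] = 7315/7776 ≈ 0.94072). Hence R_6(4) > 22, i.e. R_6(4) ≥ 23.

Largest n = 22; hence R_6(4) > 22.


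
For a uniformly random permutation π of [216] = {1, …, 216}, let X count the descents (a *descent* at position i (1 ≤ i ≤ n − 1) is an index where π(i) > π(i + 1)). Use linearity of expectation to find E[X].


Write X = Σ X_I over i = 1, …, 215, with X_I the indicator of one descent.
There are 215 indicators.
For each fixed i, the pair (π(i), π(i+1)) is a uniformly random ordered pair of distinct values from {1, …, 216}; by symmetry P[π(i) > π(i+1)] = 1/2.
By linearity: E[X] = 215 · (1/2) = (216 − 1) · (1/2) = 215/2 ≈ 107.500000.

E[X] = 215/2 = 107.500000.


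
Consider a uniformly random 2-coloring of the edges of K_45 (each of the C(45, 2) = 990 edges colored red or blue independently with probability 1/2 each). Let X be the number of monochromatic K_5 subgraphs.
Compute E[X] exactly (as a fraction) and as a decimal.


Let X = Σ_S X_S over the C(45, 5) = 1221759 subsets S of size 5, where X_S = 1 if the K_5 on S is monochromatic.
For a fixed S, the K_5 on S has C(5, 2) = 10 edges. P[all 10 edges red] = (1/2)^10, and likewise for blue, so P[monochromatic] = 2·(1/2)^10 = 2^{1 − 10} = 1/512.
By linearity of expectation: E[X] = C(45, 5) · 2^{1 − 10} = 1221759 · 1/512 = 1221759/512.
Numerically: E[X] ≈ 2386.248047.

E[X] = C(45,5)·2^(1−C(5,2)) = 1221759/512 ≈ 2386.248047.


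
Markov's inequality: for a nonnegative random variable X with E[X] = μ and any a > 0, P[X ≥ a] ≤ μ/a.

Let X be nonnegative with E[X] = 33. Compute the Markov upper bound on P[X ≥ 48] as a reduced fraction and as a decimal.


μ = E[X] = 33, a = 48.
Markov: P[X ≥ 48] ≤ μ/a = (33)/48 = 11/16.
Numerically: ≈ 0.6875.
(Since a = 48 > μ = 33.0000, the bound 11/16 is < 1 and informative.)

P[X ≥ 48] ≤ 11/16 ≈ 0.6875.


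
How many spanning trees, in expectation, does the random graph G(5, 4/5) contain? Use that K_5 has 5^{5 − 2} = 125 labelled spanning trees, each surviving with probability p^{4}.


K_5 has 5^{5 − 2} = 125 labelled spanning trees.
For each such spanning tree H, let X_H = 1 if all 4 edges of H are present in G. Then P[X_H = 1] = p^{4} = (4/5)^{4} = 256/625.
Summing the indicators: E[X] = Σ_H E[X_H] = 125 · p^{4} = 125 · 256/625 = 256/5.
Numerically: E[X] ≈ 51.2.

E[X] = 125 · (4/5)^{4} = 256/5 ≈ 51.2.


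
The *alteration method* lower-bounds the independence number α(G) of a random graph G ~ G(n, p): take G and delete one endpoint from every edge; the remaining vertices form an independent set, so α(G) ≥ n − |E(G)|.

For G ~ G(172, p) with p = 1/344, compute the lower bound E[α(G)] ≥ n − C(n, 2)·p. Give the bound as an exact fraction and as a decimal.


E[|E(G)|] = C(172, 2)·p = 14706 · (1/344) = 171/4.
E[α(G)] ≥ n − E[|E(G)|] = 172 − 171/4 = 517/4.
Numerically: ≈ 129.250000.
(This is only a lower bound; the true E[α(G)] may be larger.)

E[α(G)] ≥ 517/4 ≈ 129.250000.


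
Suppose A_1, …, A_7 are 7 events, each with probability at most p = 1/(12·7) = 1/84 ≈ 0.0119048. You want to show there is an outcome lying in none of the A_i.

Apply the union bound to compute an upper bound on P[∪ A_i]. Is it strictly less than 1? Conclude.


Union bound: P[∪_{i=1}^{7} A_i] ≤ Σ_i P[A_i] ≤ 7·p = 7·(1/84) = 1/12.
Numerically: 1/12 ≈ 0.0833333.
Is 1/12 < 1? YES.
Since P[∪ A_i] ≤ 1/12 < 1, the complement has P[∩ A_i^c] ≥ 1 − 1/12 = 11/12 > 0, so some outcome avoids every A_i.

7·p = 1/12 ≈ 0.0833333; existence CERTIFIED by the union bound.


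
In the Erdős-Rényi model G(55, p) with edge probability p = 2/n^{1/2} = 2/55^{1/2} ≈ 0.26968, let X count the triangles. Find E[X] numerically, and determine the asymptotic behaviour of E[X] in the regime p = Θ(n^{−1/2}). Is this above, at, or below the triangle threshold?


Number of potential triangles: C(55, 3) = 26235.
Each occurs with probability p³ ≈ (0.26968)³ ≈ 1.96130869e-02.
By linearity: E[X] = C(55, 3)·p³ ≈ 26235 · 1.96130869e-02 ≈ 514.549335.
Since α = 1/2 < 1, p = c/n^{1/2} ≫ 1/n is above the triangle threshold p ~ 1/n. Asymptotically E[X] ~ (c³/6)·n^{3(1−α)} = (2³/6)·n^{1.5} → ∞; triangles are abundant w.h.p.

E[X] ≈ 514.549335; in regime p = Θ(1/n^{1/2}) E[X] diverges (above the triangle threshold p ~ 1/n).


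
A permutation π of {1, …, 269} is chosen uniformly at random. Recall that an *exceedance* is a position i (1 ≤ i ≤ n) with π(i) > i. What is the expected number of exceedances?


Write X = Σ_{i=1}^{269} X_i, where X_i = 1_{π(i) > i}.
For each fixed i, π(i) is uniform over {1, …, 269} (marginal of a uniform permutation), so P[π(i) > i] = (n − i)/n. Summing: Σ_{i=1}^{269} (n − i)/n = (0 + 1 + … + 268)/269 = 269(269 − 1)/(2·269) = (269 − 1)/2.
Hence E[X] = Σ_{i=1}^{269} (269 − i)/269 = 134 ≈ 134.00000.

E[X] = 134 = 134.00000.


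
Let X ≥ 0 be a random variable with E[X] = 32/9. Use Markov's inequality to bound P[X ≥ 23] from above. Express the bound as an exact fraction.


μ = E[X] = 32/9, a = 23.
Markov: P[X ≥ 23] ≤ μ/a = (32/9)/23 = 32/207.
Numerically: ≈ 0.155.
(Since a = 23 > μ = 3.556, the bound 32/207 is < 1 and informative.)

P[X ≥ 23] ≤ 32/207 ≈ 0.155.


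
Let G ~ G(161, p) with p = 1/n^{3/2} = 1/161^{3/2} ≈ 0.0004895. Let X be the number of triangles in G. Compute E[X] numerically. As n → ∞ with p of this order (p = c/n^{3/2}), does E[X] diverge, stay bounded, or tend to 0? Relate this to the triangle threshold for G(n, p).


Number of potential triangles: C(161, 3) = 682640.
Each occurs with probability p³ ≈ (0.0004895)³ ≈ 1.172961e-10.
By linearity: E[X] = C(161, 3)·p³ ≈ 682640 · 1.172961e-10 ≈ 0.0001.
Since α = 3/2 > 1, p = c/n^{3/2} = o(1/n) is below the triangle threshold p ~ 1/n. Asymptotically E[X] ~ (c³/6)·n^{3(1−α)} = (1³/6)·n^{-1.5} → 0, so by Markov's inequality G has no triangles w.h.p.

E[X] ≈ 0.0001; in regime p = Θ(1/n^{3/2}) E[X] tends to 0 (below the triangle threshold p ~ 1/n).


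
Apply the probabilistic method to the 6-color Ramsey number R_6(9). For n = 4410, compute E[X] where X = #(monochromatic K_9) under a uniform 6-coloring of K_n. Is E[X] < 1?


E[X] = C(4410, 9) · 6^{1 − 36} = 1724394906266704102180823710 · 6^{−35} = 1724394906266704102180823710/1719070799748422591028658176.
As a reduced fraction: E[X] = 862197453133352051090411855/859535399874211295514329088 ≈ 1.0031.
Is E[X] < 1? NO.
Since E[X] ≥ 1, the first-moment bound is inconclusive at n = 4410; it does NOT by itself certify R_6(9) > 4410.

E[X] = 862197453133352051090411855/859535399874211295514329088 ≈ 1.0031; E[X] ≥ 1; first-moment method inconclusive here.


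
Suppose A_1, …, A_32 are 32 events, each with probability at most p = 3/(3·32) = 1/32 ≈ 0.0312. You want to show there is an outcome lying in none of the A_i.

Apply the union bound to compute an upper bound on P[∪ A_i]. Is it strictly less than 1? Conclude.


Union bound: P[∪_{i=1}^{32} A_i] ≤ Σ_i P[A_i] ≤ 32·p = 32·(1/32) = 1.
Numerically: 1 ≈ 1.0000.
Is 1 < 1? NO.
Since the bound 1 is ≥ 1, the union bound is uninformative here; it does NOT by itself certify existence.

32·p = 1 ≈ 1.0000; existence NOT certified by the union bound.


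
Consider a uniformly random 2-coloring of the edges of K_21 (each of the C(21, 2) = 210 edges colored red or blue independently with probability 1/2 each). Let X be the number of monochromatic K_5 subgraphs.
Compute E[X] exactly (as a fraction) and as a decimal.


Let X = Σ_S X_S over the C(21, 5) = 20349 subsets S of size 5, where X_S = 1 if the K_5 on S is monochromatic.
For a fixed S, the K_5 on S has C(5, 2) = 10 edges. P[all 10 edges red] = (1/2)^10, and likewise for blue, so P[monochromatic] = 2·(1/2)^10 = 2^{1 − 10} = 1/512.
Summing: E[X] = C(21, 5) · 2^{1 − 10} = 20349 · 1/512 = 20349/512.
Numerically: E[X] ≈ 39.744141.

E[X] = C(21,5)·2^(1−C(5,2)) = 20349/512 ≈ 39.744141.


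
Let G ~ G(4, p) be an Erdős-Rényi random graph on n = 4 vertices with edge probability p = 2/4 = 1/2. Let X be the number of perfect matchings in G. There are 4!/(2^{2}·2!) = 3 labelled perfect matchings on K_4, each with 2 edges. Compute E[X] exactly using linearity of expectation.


K_4 has 4!/(2^{2}·2!) = 3 labelled perfect matchings.
For each such perfect matching H, let X_H = 1 if all 2 edges of H are present in G. Then P[X_H = 1] = p^{2} = (1/2)^{2} = 1/4.
Summing the indicators: E[X] = Σ_H E[X_H] = 3 · p^{2} = 3 · 1/4 = 3/4.
Numerically: E[X] ≈ 0.75.

E[X] = 3 · (1/2)^{2} = 3/4 ≈ 0.75.


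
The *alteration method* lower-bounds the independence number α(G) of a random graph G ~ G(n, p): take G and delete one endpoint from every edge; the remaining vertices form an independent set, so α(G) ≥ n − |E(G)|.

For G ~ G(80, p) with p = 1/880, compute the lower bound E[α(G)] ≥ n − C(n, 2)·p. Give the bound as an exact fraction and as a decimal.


E[|E(G)|] = C(80, 2)·p = 3160 · (1/880) = 79/22.
E[α(G)] ≥ n − E[|E(G)|] = 80 − 79/22 = 1681/22.
Numerically: ≈ 76.409.
(This is only a lower bound; the true E[α(G)] may be larger.)

E[α(G)] ≥ 1681/22 ≈ 76.409.


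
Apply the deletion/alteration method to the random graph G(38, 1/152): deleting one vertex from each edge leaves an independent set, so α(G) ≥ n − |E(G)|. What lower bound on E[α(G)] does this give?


E[|E(G)|] = C(38, 2)·p = 703 · (1/152) = 37/8.
E[α(G)] ≥ n − E[|E(G)|] = 38 − 37/8 = 267/8.
Numerically: ≈ 33.37500.
(This is only a lower bound; the true E[α(G)] may be larger.)

E[α(G)] ≥ 267/8 ≈ 33.37500.


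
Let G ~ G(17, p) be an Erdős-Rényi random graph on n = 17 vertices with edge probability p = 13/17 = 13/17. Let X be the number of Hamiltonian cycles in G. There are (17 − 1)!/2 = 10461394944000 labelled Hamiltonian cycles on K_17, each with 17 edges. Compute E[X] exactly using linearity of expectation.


K_17 has (17 − 1)!/2 = 10461394944000 labelled Hamiltonian cycles.
For each such Hamiltonian cycle H, let X_H = 1 if all 17 edges of H are present in G. Then P[X_H = 1] = p^{17} = (13/17)^{17} = 8650415919381337933/827240261886336764177.
By linearity of expectation: E[X] = Σ_H E[X_H] = 10461394944000 · p^{17} = 10461394944000 · 8650415919381337933/827240261886336764177 = 90495417362513040260241610752000/827240261886336764177.
Numerically: E[X] ≈ 1.094e+11.

E[X] = 10461394944000 · (13/17)^{17} = 90495417362513040260241610752000/827240261886336764177 ≈ 1.094e+11.


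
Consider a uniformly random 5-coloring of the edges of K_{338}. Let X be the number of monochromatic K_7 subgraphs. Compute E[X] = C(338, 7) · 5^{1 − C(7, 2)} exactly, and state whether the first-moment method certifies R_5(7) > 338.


E[X] = C(338, 7) · 5^{1 − 21} = 93935323022736 · 5^{−20} = 93935323022736/95367431640625.
As a reduced fraction: E[X] = 93935323022736/95367431640625 ≈ 0.98498.
Is E[X] < 1? YES.
Since E[X] < 1, there exists a 5-coloring of K_{338} with no monochromatic K_7; hence R_5(7) > 338.

E[X] = 93935323022736/95367431640625 ≈ 0.98498; E[X] < 1, so R_5(7) > 338.


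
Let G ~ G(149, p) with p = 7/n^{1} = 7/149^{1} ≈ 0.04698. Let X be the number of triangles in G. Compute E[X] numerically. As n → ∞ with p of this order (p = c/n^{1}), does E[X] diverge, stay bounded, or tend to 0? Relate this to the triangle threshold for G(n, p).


Number of potential triangles: C(149, 3) = 540274.
Each occurs with probability p³ ≈ (0.04698)³ ≈ 1.036896e-04.
By linearity: E[X] = C(149, 3)·p³ ≈ 540274 · 1.036896e-04 ≈ 56.0208.
Here α = 1, so p = 7/n is exactly at the triangle threshold p ~ 1/n. Asymptotically E[X] → c³/6 = 7³/6 = 343/6 ≈ 57.1667, a bounded constant. In this regime the triangle count is asymptotically Poisson(c³/6).

E[X] ≈ 56.0208; in regime p = Θ(1/n^{1}) E[X] stays bounded (at the triangle threshold p ~ 1/n).


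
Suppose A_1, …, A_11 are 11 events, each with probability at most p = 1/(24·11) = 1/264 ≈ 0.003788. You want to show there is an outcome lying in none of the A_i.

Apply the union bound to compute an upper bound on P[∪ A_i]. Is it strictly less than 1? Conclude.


Union bound: P[∪_{i=1}^{11} A_i] ≤ Σ_i P[A_i] ≤ 11·p = 11·(1/264) = 1/24.
Numerically: 1/24 ≈ 0.041667.
Is 1/24 < 1? YES.
Since P[∪ A_i] ≤ 1/24 < 1, the complement has P[∩ A_i^c] ≥ 1 − 1/24 = 23/24 > 0, so some outcome avoids every A_i.

11·p = 1/24 ≈ 0.041667; existence CERTIFIED by the union bound.


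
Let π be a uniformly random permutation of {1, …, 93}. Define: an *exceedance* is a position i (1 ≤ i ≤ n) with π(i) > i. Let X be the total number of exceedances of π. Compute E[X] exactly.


Write X = Σ_{i=1}^{93} X_i, where X_i = 1_{π(i) > i}.
For each fixed i, π(i) is uniform over {1, …, 93} (marginal of a uniform permutation), so P[π(i) > i] = (n − i)/n. Summing: Σ_{i=1}^{93} (n − i)/n = (0 + 1 + … + 92)/93 = 93(93 − 1)/(2·93) = (93 − 1)/2.
Hence E[X] = Σ_{i=1}^{93} (93 − i)/93 = 46 ≈ 46.000000.

E[X] = 46 = 46.000000.


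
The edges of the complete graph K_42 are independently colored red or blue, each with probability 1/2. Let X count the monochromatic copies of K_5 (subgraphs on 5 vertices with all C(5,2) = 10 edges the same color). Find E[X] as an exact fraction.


Let X = Σ_S X_S over the C(42, 5) = 850668 subsets S of size 5, where X_S = 1 if the K_5 on S is monochromatic.
For a fixed S, the K_5 on S has C(5, 2) = 10 edges. P[all 10 edges red] = (1/2)^10, and likewise for blue, so P[monochromatic] = 2·(1/2)^10 = 2^{1 − 10} = 1/512.
By linearity of expectation: E[X] = C(42, 5) · 2^{1 − 10} = 850668 · 1/512 = 212667/128.
Numerically: E[X] ≈ 1661.460938.

E[X] = C(42,5)·2^(1−C(5,2)) = 212667/128 ≈ 1661.460938.


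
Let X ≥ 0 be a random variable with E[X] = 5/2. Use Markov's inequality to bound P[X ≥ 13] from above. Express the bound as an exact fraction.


μ = E[X] = 5/2, a = 13.
Markov: P[X ≥ 13] ≤ μ/a = (5/2)/13 = 5/26.
Numerically: ≈ 0.19231.
(Since a = 13 > μ = 2.50000, the bound 5/26 is < 1 and informative.)

P[X ≥ 13] ≤ 5/26 ≈ 0.19231.


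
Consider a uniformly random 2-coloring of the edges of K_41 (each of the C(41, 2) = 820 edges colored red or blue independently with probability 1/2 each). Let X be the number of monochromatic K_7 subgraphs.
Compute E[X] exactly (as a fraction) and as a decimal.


Let X = Σ_S X_S over the C(41, 7) = 22481940 subsets S of size 7, where X_S = 1 if the K_7 on S is monochromatic.
For a fixed S, the K_7 on S has C(7, 2) = 21 edges. P[all 21 edges red] = (1/2)^21, and likewise for blue, so P[monochromatic] = 2·(1/2)^21 = 2^{1 − 21} = 1/1048576.
Summing: E[X] = C(41, 7) · 2^{1 − 21} = 22481940 · 1/1048576 = 5620485/262144.
Numerically: E[X] ≈ 21.44045.

E[X] = C(41,7)·2^(1−C(7,2)) = 5620485/262144 ≈ 21.44045.


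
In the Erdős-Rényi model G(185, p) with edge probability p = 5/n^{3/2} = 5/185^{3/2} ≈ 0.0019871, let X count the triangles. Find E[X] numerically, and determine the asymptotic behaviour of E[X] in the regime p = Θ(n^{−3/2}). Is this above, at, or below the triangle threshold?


Number of potential triangles: C(185, 3) = 1038220.
Each occurs with probability p³ ≈ (0.0019871)³ ≈ 7.8458000e-09.
By linearity: E[X] = C(185, 3)·p³ ≈ 1038220 · 7.8458000e-09 ≈ 0.00815.
Since α = 3/2 > 1, p = c/n^{3/2} = o(1/n) is below the triangle threshold p ~ 1/n. Asymptotically E[X] ~ (c³/6)·n^{3(1−α)} = (5³/6)·n^{-1.5} → 0, so by Markov's inequality G has no triangles w.h.p.

E[X] ≈ 0.00815; in regime p = Θ(1/n^{3/2}) E[X] tends to 0 (below the triangle threshold p ~ 1/n).


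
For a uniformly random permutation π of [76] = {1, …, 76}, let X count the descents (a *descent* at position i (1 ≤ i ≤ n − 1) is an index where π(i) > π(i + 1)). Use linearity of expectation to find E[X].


Write X = Σ X_I over i = 1, …, 75, with X_I the indicator of one descent.
There are 75 indicators.
For each fixed i, the pair (π(i), π(i+1)) is a uniformly random ordered pair of distinct values from {1, …, 76}; by symmetry P[π(i) > π(i+1)] = 1/2.
By linearity: E[X] = 75 · (1/2) = (76 − 1) · (1/2) = 75/2 ≈ 37.500000.

E[X] = 75/2 = 37.500000.


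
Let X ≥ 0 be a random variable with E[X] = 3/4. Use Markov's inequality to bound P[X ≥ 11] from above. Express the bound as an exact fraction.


μ = E[X] = 3/4, a = 11.
Markov: P[X ≥ 11] ≤ μ/a = (3/4)/11 = 3/44.
Numerically: ≈ 0.0682.
(Since a = 11 > μ = 0.7500, the bound 3/44 is < 1 and informative.)

P[X ≥ 11] ≤ 3/44 ≈ 0.0682.


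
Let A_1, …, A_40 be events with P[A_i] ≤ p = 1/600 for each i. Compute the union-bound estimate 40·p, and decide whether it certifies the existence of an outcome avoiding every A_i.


Union bound: P[∪_{i=1}^{40} A_i] ≤ Σ_i P[A_i] ≤ 40·p = 40·(1/600) = 1/15.
Numerically: 1/15 ≈ 0.0667.
Is 1/15 < 1? YES.
Since P[∪ A_i] ≤ 1/15 < 1, the complement has P[∩ A_i^c] ≥ 1 − 1/15 = 14/15 > 0, so some outcome avoids every A_i.

40·p = 1/15 ≈ 0.0667; existence CERTIFIED by the union bound.


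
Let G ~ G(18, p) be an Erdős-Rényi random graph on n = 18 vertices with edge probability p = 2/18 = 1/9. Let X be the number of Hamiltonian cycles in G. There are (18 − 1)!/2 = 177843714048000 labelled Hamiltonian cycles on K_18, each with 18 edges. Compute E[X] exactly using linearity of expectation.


K_18 has (18 − 1)!/2 = 177843714048000 labelled Hamiltonian cycles.
For each such Hamiltonian cycle H, let X_H = 1 if all 18 edges of H are present in G. Then P[X_H = 1] = p^{18} = (1/9)^{18} = 1/150094635296999121.
Summing the indicators: E[X] = Σ_H E[X_H] = 177843714048000 · p^{18} = 177843714048000 · 1/150094635296999121 = 243955712000/205891132094649.
Numerically: E[X] ≈ 0.00118.

E[X] = 177843714048000 · (1/9)^{18} = 243955712000/205891132094649 ≈ 0.00118.


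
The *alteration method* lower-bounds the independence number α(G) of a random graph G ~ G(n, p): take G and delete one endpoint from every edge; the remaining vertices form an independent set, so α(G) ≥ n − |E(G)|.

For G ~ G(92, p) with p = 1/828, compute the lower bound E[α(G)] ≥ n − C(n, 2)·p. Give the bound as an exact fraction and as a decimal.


E[|E(G)|] = C(92, 2)·p = 4186 · (1/828) = 91/18.
E[α(G)] ≥ n − E[|E(G)|] = 92 − 91/18 = 1565/18.
Numerically: ≈ 86.944444.
(This is only a lower bound; the true E[α(G)] may be larger.)

E[α(G)] ≥ 1565/18 ≈ 86.944444.


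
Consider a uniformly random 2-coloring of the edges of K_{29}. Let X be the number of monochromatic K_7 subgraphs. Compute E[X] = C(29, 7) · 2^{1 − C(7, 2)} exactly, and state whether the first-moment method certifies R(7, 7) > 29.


E[X] = C(29, 7) · 2^{1 − 21} = 1560780 · 2^{−20} = 1560780/1048576.
As a reduced fraction: E[X] = 390195/262144 ≈ 1.4885.
Is E[X] < 1? NO.
Since E[X] ≥ 1, the first-moment bound is inconclusive at n = 29; it does NOT by itself certify R(7, 7) > 29.

E[X] = 390195/262144 ≈ 1.4885; E[X] ≥ 1; first-moment method inconclusive here.


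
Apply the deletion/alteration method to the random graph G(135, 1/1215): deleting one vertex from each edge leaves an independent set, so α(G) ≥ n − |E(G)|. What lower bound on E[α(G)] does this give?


E[|E(G)|] = C(135, 2)·p = 9045 · (1/1215) = 67/9.
E[α(G)] ≥ n − E[|E(G)|] = 135 − 67/9 = 1148/9.
Numerically: ≈ 127.556.
(This is only a lower bound; the true E[α(G)] may be larger.)

E[α(G)] ≥ 1148/9 ≈ 127.556.


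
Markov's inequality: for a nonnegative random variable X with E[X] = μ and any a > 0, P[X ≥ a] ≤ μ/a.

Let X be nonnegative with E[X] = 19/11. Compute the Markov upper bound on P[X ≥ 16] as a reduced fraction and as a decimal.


μ = E[X] = 19/11, a = 16.
Markov: P[X ≥ 16] ≤ μ/a = (19/11)/16 = 19/176.
Numerically: ≈ 0.10795.
(Since a = 16 > μ = 1.72727, the bound 19/176 is < 1 and informative.)

P[X ≥ 16] ≤ 19/176 ≈ 0.10795.


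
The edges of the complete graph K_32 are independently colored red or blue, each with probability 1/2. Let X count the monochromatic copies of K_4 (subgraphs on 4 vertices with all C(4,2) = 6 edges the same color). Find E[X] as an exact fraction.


Let X = Σ_S X_S over the C(32, 4) = 35960 subsets S of size 4, where X_S = 1 if the K_4 on S is monochromatic.
For a fixed S, the K_4 on S has C(4, 2) = 6 edges. P[all 6 edges red] = (1/2)^6, and likewise for blue, so P[monochromatic] = 2·(1/2)^6 = 2^{1 − 6} = 1/32.
Summing: E[X] = C(32, 4) · 2^{1 − 6} = 35960 · 1/32 = 4495/4.
Numerically: E[X] ≈ 1123.7500.

E[X] = C(32,4)·2^(1−C(4,2)) = 4495/4 ≈ 1123.7500.


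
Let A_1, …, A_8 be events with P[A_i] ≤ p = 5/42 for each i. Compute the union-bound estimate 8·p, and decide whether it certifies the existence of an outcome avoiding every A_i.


Union bound: P[∪_{i=1}^{8} A_i] ≤ Σ_i P[A_i] ≤ 8·p = 8·(5/42) = 20/21.
Numerically: 20/21 ≈ 0.952381.
Is 20/21 < 1? YES.
Since P[∪ A_i] ≤ 20/21 < 1, the complement has P[∩ A_i^c] ≥ 1 − 20/21 = 1/21 > 0, so some outcome avoids every A_i.

8·p = 20/21 ≈ 0.952381; existence CERTIFIED by the union bound.


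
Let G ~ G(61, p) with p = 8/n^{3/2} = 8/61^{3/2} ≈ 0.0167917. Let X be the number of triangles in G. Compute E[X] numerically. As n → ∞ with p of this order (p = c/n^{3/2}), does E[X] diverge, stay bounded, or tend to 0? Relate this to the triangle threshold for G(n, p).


Number of potential triangles: C(61, 3) = 35990.
Each occurs with probability p³ ≈ (0.0167917)³ ≈ 4.73462627e-06.
By linearity: E[X] = C(61, 3)·p³ ≈ 35990 · 4.73462627e-06 ≈ 0.170399.
Since α = 3/2 > 1, p = c/n^{3/2} = o(1/n) is below the triangle threshold p ~ 1/n. Asymptotically E[X] ~ (c³/6)·n^{3(1−α)} = (8³/6)·n^{-1.5} → 0, so by Markov's inequality G has no triangles w.h.p.

E[X] ≈ 0.170399; in regime p = Θ(1/n^{3/2}) E[X] tends to 0 (below the triangle threshold p ~ 1/n).


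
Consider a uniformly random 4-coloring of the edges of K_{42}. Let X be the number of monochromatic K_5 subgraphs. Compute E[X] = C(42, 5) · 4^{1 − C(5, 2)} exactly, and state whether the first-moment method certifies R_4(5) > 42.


E[X] = C(42, 5) · 4^{1 − 10} = 850668 · 4^{−9} = 850668/262144.
As a reduced fraction: E[X] = 212667/65536 ≈ 3.245041.
Is E[X] < 1? NO.
Since E[X] ≥ 1, the first-moment bound is inconclusive at n = 42; it does NOT by itself certify R_4(5) > 42.

E[X] = 212667/65536 ≈ 3.245041; E[X] ≥ 1; first-moment method inconclusive here.


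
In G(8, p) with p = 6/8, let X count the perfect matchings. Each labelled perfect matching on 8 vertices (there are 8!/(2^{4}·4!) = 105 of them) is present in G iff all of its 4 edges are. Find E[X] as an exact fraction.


K_8 has 8!/(2^{4}·4!) = 105 labelled perfect matchings.
For each such perfect matching H, let X_H = 1 if all 4 edges of H are present in G. Then P[X_H = 1] = p^{4} = (3/4)^{4} = 81/256.
By linearity of expectation: E[X] = Σ_H E[X_H] = 105 · p^{4} = 105 · 81/256 = 8505/256.
Numerically: E[X] ≈ 33.2227.

E[X] = 105 · (3/4)^{4} = 8505/256 ≈ 33.2227.


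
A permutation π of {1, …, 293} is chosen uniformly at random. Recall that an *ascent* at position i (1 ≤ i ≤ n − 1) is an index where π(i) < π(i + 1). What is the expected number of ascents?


Write X = Σ X_I over i = 1, …, 292, with X_I the indicator of one ascent.
There are 292 indicators.
For each fixed i, the pair (π(i), π(i+1)) is a uniformly random ordered pair of distinct values from {1, …, 293}; by symmetry P[π(i) < π(i+1)] = 1/2.
By linearity: E[X] = 292 · (1/2) = (293 − 1) · (1/2) = 146 ≈ 146.000000.

E[X] = 146 = 146.000000.


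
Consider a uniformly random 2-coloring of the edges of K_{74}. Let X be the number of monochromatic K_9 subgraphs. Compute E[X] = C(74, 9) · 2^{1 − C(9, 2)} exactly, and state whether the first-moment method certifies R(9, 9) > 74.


E[X] = C(74, 9) · 2^{1 − 36} = 110524147514 · 2^{−35} = 110524147514/34359738368.
As a reduced fraction: E[X] = 55262073757/17179869184 ≈ 3.2166761.
Is E[X] < 1? NO.
Since E[X] ≥ 1, the first-moment bound is inconclusive at n = 74; it does NOT by itself certify R(9, 9) > 74.

E[X] = 55262073757/17179869184 ≈ 3.2166761; E[X] ≥ 1; first-moment method inconclusive here.


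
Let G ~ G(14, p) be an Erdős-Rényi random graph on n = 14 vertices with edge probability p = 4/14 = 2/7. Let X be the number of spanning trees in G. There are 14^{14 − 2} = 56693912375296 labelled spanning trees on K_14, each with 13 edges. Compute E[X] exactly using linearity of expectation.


K_14 has 14^{14 − 2} = 56693912375296 labelled spanning trees.
For each such spanning tree H, let X_H = 1 if all 13 edges of H are present in G. Then P[X_H = 1] = p^{13} = (2/7)^{13} = 8192/96889010407.
Summing the indicators: E[X] = Σ_H E[X_H] = 56693912375296 · p^{13} = 56693912375296 · 8192/96889010407 = 33554432/7.
Numerically: E[X] ≈ 4.79349e+06.

E[X] = 56693912375296 · (2/7)^{13} = 33554432/7 ≈ 4.79349e+06.


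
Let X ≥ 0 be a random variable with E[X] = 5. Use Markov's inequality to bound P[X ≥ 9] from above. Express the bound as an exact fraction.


μ = E[X] = 5, a = 9.
Markov: P[X ≥ 9] ≤ μ/a = (5)/9 = 5/9.
Numerically: ≈ 0.55556.
(Since a = 9 > μ = 5.00000, the bound 5/9 is < 1 and informative.)

P[X ≥ 9] ≤ 5/9 ≈ 0.55556.


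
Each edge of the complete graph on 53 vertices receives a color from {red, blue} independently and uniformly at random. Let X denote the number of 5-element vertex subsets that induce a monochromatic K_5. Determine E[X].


Let X = Σ_S X_S over the C(53, 5) = 2869685 subsets S of size 5, where X_S = 1 if the K_5 on S is monochromatic.
For a fixed S, the K_5 on S has C(5, 2) = 10 edges. P[all 10 edges red] = (1/2)^10, and likewise for blue, so P[monochromatic] = 2·(1/2)^10 = 2^{1 − 10} = 1/512.
By linearity of expectation: E[X] = C(53, 5) · 2^{1 − 10} = 2869685 · 1/512 = 2869685/512.
Numerically: E[X] ≈ 5604.853516.

E[X] = C(53,5)·2^(1−C(5,2)) = 2869685/512 ≈ 5604.853516.


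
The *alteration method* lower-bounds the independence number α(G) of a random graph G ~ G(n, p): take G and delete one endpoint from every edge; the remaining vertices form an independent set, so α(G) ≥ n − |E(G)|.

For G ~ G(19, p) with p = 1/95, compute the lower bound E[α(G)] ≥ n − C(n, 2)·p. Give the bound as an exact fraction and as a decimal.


E[|E(G)|] = C(19, 2)·p = 171 · (1/95) = 9/5.
E[α(G)] ≥ n − E[|E(G)|] = 19 − 9/5 = 86/5.
Numerically: ≈ 17.200.
(This is only a lower bound; the true E[α(G)] may be larger.)

E[α(G)] ≥ 86/5 ≈ 17.200.


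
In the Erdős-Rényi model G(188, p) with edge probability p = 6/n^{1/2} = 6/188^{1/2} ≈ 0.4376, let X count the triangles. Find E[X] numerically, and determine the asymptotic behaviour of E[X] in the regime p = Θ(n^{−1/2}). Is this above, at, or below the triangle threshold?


Number of potential triangles: C(188, 3) = 1089836.
Each occurs with probability p³ ≈ (0.4376)³ ≈ 8.379478e-02.
By linearity: E[X] = C(188, 3)·p³ ≈ 1089836 · 8.379478e-02 ≈ 91322.5704.
Since α = 1/2 < 1, p = c/n^{1/2} ≫ 1/n is above the triangle threshold p ~ 1/n. Asymptotically E[X] ~ (c³/6)·n^{3(1−α)} = (6³/6)·n^{1.5} → ∞; triangles are abundant w.h.p.

E[X] ≈ 91322.5704; in regime p = Θ(1/n^{1/2}) E[X] diverges (above the triangle threshold p ~ 1/n).


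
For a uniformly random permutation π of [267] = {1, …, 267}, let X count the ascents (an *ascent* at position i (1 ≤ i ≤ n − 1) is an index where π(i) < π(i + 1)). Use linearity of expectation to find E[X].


Write X = Σ X_I over i = 1, …, 266, with X_I the indicator of one ascent.
There are 266 indicators.
For each fixed i, the pair (π(i), π(i+1)) is a uniformly random ordered pair of distinct values from {1, …, 267}; by symmetry P[π(i) < π(i+1)] = 1/2.
By linearity: E[X] = 266 · (1/2) = (267 − 1) · (1/2) = 133 ≈ 133.00000.

E[X] = 133 = 133.00000.


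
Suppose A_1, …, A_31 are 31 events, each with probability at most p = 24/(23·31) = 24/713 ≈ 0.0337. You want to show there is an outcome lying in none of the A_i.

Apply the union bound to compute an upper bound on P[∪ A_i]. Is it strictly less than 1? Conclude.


Union bound: P[∪_{i=1}^{31} A_i] ≤ Σ_i P[A_i] ≤ 31·p = 31·(24/713) = 24/23.
Numerically: 24/23 ≈ 1.0435.
Is 24/23 < 1? NO.
Since the bound 24/23 is ≥ 1, the union bound is uninformative here; it does NOT by itself certify existence.

31·p = 24/23 ≈ 1.0435; existence NOT certified by the union bound.


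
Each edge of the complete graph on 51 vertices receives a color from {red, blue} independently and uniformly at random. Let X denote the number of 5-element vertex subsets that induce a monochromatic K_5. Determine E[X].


Let X = Σ_S X_S over the C(51, 5) = 2349060 subsets S of size 5, where X_S = 1 if the K_5 on S is monochromatic.
For a fixed S, the K_5 on S has C(5, 2) = 10 edges. P[all 10 edges red] = (1/2)^10, and likewise for blue, so P[monochromatic] = 2·(1/2)^10 = 2^{1 − 10} = 1/512.
By linearity: E[X] = C(51, 5) · 2^{1 − 10} = 2349060 · 1/512 = 587265/128.
Numerically: E[X] ≈ 4588.0078.

E[X] = C(51,5)·2^(1−C(5,2)) = 587265/128 ≈ 4588.0078.


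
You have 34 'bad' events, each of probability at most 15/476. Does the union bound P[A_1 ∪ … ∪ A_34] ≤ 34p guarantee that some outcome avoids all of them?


Union bound: P[∪_{i=1}^{34} A_i] ≤ Σ_i P[A_i] ≤ 34·p = 34·(15/476) = 15/14.
Numerically: 15/14 ≈ 1.0714286.
Is 15/14 < 1? NO.
Since the bound 15/14 is ≥ 1, the union bound is uninformative here; it does NOT by itself certify existence.

34·p = 15/14 ≈ 1.0714286; existence NOT certified by the union bound.


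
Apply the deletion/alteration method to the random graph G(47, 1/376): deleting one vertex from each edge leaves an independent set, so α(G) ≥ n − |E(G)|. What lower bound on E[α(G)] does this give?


E[|E(G)|] = C(47, 2)·p = 1081 · (1/376) = 23/8.
E[α(G)] ≥ n − E[|E(G)|] = 47 − 23/8 = 353/8.
Numerically: ≈ 44.125000.
(This is only a lower bound; the true E[α(G)] may be larger.)

E[α(G)] ≥ 353/8 ≈ 44.125000.


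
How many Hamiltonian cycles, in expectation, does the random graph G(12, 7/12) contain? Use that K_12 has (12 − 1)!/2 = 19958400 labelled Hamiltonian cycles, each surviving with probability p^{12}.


K_12 has (12 − 1)!/2 = 19958400 labelled Hamiltonian cycles.
For each such Hamiltonian cycle H, let X_H = 1 if all 12 edges of H are present in G. Then P[X_H = 1] = p^{12} = (7/12)^{12} = 13841287201/8916100448256.
By linearity of expectation: E[X] = Σ_H E[X_H] = 19958400 · p^{12} = 19958400 · 13841287201/8916100448256 = 26644477861925/859963392.
Numerically: E[X] ≈ 3.1e+04.

E[X] = 19958400 · (7/12)^{12} = 26644477861925/859963392 ≈ 3.1e+04.


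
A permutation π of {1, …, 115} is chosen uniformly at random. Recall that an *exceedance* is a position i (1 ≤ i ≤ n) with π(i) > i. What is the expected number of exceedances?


Write X = Σ_{i=1}^{115} X_i, where X_i = 1_{π(i) > i}.
For each fixed i, π(i) is uniform over {1, …, 115} (marginal of a uniform permutation), so P[π(i) > i] = (n − i)/n. Summing: Σ_{i=1}^{115} (n − i)/n = (0 + 1 + … + 114)/115 = 115(115 − 1)/(2·115) = (115 − 1)/2.
Hence E[X] = Σ_{i=1}^{115} (115 − i)/115 = 57 ≈ 57.0000.

E[X] = 57 = 57.0000.


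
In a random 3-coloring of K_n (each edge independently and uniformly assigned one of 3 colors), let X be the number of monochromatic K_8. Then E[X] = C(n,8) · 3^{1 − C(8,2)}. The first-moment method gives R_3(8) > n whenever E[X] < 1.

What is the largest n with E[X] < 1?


We need C(n, 8) · 3^{1 − 28} < 1, i.e. C(n, 8) < 3^{28 − 1} = 7625597484987.
Check values of n near the boundary:
  n = 151: C(151, 8) = 5551321138650; 5551321138650 < 7625597484987? YES
  n = 152: C(152, 8) = 5859727868575; 5859727868575 < 7625597484987? YES
  n = 153: C(153, 8) = 6183023199255; 6183023199255 < 7625597484987? YES
  n = 154: C(154, 8) = 6521818990995; 6521818990995 < 7625597484987? YES
  n = 155: C(155, 8) = 6876747915675; 6876747915675 < 7625597484987? YES
  n = 156: C(156, 8) = 7248464019225; 7248464019225 < 7625597484987? YES
  n = 157: C(157, 8) = 7637643295425; 7637643295425 < 7625597484987? NO
  n = 158: C(158, 8) = 8044984271181; 8044984271181 < 7625597484987? NO
  n = 159: C(159, 8) = 8471208603429; 8471208603429 < 7625597484987? NO
The largest n with C(n, 8) < 7625597484987 is n = 156 (where E[X] = 805384891025/847288609443 ≈ 0.950544). Hence R_3(8) > 156, i.e. R_3(8) ≥ 157.

Largest n = 156; hence R_3(8) > 156.


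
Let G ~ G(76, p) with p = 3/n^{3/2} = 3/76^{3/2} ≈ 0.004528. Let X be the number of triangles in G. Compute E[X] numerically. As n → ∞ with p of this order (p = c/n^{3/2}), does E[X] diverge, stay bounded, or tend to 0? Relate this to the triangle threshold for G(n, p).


Number of potential triangles: C(76, 3) = 70300.
Each occurs with probability p³ ≈ (0.004528)³ ≈ 9.283305e-08.
By linearity: E[X] = C(76, 3)·p³ ≈ 70300 · 9.283305e-08 ≈ 0.0065.
Since α = 3/2 > 1, p = c/n^{3/2} = o(1/n) is below the triangle threshold p ~ 1/n. Asymptotically E[X] ~ (c³/6)·n^{3(1−α)} = (3³/6)·n^{-1.5} → 0, so by Markov's inequality G has no triangles w.h.p.

E[X] ≈ 0.0065; in regime p = Θ(1/n^{3/2}) E[X] tends to 0 (below the triangle threshold p ~ 1/n).


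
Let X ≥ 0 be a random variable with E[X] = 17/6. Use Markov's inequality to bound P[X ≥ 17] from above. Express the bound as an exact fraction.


μ = E[X] = 17/6, a = 17.
Markov: P[X ≥ 17] ≤ μ/a = (17/6)/17 = 1/6.
Numerically: ≈ 0.1667.
(Since a = 17 > μ = 2.8333, the bound 1/6 is < 1 and informative.)

P[X ≥ 17] ≤ 1/6 ≈ 0.1667.


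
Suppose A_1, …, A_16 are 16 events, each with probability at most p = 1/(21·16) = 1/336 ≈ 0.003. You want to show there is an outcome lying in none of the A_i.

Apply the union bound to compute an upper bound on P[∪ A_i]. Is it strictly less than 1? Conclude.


Union bound: P[∪_{i=1}^{16} A_i] ≤ Σ_i P[A_i] ≤ 16·p = 16·(1/336) = 1/21.
Numerically: 1/21 ≈ 0.048.
Is 1/21 < 1? YES.
Since P[∪ A_i] ≤ 1/21 < 1, the complement has P[∩ A_i^c] ≥ 1 − 1/21 = 20/21 > 0, so some outcome avoids every A_i.

16·p = 1/21 ≈ 0.048; existence CERTIFIED by the union bound.


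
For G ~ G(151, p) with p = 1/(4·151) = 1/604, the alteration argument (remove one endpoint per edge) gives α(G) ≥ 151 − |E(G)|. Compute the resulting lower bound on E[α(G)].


E[|E(G)|] = C(151, 2)·p = 11325 · (1/604) = 75/4.
E[α(G)] ≥ n − E[|E(G)|] = 151 − 75/4 = 529/4.
Numerically: ≈ 132.2500.
(This is only a lower bound; the true E[α(G)] may be larger.)

E[α(G)] ≥ 529/4 ≈ 132.2500.


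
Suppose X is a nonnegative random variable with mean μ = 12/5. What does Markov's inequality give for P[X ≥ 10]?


μ = E[X] = 12/5, a = 10.
Markov: P[X ≥ 10] ≤ μ/a = (12/5)/10 = 6/25.
Numerically: ≈ 0.240.
(Since a = 10 > μ = 2.400, the bound 6/25 is < 1 and informative.)

P[X ≥ 10] ≤ 6/25 ≈ 0.240.


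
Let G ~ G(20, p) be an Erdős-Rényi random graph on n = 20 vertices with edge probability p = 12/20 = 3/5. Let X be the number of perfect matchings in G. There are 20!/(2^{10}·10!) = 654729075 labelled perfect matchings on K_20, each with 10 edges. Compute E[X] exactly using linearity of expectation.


K_20 has 20!/(2^{10}·10!) = 654729075 labelled perfect matchings.
For each such perfect matching H, let X_H = 1 if all 10 edges of H are present in G. Then P[X_H = 1] = p^{10} = (3/5)^{10} = 59049/9765625.
By linearity: E[X] = Σ_H E[X_H] = 654729075 · p^{10} = 654729075 · 59049/9765625 = 1546443885987/390625.
Numerically: E[X] ≈ 3.959e+06.

E[X] = 654729075 · (3/5)^{10} = 1546443885987/390625 ≈ 3.959e+06.
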